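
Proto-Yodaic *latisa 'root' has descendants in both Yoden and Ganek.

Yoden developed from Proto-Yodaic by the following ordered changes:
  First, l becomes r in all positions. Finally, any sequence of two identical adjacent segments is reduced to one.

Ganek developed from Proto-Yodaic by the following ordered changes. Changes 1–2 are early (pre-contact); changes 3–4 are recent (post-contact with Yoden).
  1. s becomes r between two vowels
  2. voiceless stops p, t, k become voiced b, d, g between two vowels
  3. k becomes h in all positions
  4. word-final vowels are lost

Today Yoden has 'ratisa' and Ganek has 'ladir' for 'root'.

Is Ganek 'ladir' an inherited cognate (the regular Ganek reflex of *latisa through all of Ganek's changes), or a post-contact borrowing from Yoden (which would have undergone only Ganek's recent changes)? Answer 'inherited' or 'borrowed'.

inherited

If inherited, *latisa would pass through all of Ganek's changes:
Ganek: *latisa
  latisa → latira   [rhotacism]
  latira → ladira   [intervocalic voicing]
  ladira (rule 3 does not apply)
  ladira → ladir   [apocope]
  giving Ganek ladir.
If borrowed from Yoden 'ratisa' after the early changes, it would undergo only the recent ones:
  rule 3 (unconditioned shift): no change (ratisa)
  rule 4 (apocope): ratisa → ratis
  ⇒ as a loan: ratis
Ganek 'ladir' matches the inherited outcome exactly, so it is an inherited cognate, not a loan.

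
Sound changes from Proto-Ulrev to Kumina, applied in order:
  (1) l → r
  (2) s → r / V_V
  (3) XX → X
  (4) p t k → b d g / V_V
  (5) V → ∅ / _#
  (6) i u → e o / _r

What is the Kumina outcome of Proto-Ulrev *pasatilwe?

Kumina: start from *pasatilwe.
  rule 1 (unconditioned shift): pasatilwe → pasatirwe
  rule 2 (rhotacism): pasatirwe → paratirwe
  rule 3: no change — paratirwe
  rule 4 (intervocalic voicing): paratirwe → paradirwe
  rule 5 (apocope): paradirwe → paradirw
  rule 6 (pre-rhotic lowering): paradirw → paraderw
  ⇒ Kumina paraderw

paraderw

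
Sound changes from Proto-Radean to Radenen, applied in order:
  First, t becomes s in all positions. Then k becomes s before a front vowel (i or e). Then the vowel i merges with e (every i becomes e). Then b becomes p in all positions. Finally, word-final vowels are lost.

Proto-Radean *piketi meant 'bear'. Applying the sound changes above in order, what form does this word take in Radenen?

peses

Radenen: *piketi
  piketi → pikesi   [unconditioned shift]
  pikesi → pisesi   [palatalisation]
  pisesi → pesese   [vowel merger]
  pesese (rule 4 does not apply)
  pesese → peses   [apocope]
  giving Radenen peses.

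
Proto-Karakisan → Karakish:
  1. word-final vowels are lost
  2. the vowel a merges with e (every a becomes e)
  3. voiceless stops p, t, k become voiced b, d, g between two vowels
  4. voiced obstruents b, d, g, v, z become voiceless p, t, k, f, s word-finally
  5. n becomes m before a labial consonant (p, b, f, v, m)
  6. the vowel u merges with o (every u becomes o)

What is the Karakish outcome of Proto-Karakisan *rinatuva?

Karakish: *rinatuva
  rinatuva → rinatuv   [apocope]
  rinatuv → rinetuv   [vowel merger]
  rinetuv → rineduv   [intervocalic voicing]
  rineduv → rineduf   [final devoicing]
  rineduf (rule 5 does not apply)
  rineduf → rinedof   [vowel merger]
  giving Karakish rinedof.

rinedof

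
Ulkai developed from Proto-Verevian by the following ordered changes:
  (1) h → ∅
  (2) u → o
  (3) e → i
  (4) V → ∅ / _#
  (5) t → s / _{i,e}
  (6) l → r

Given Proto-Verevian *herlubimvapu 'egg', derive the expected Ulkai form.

Ulkai: start from *herlubimvapu.
  rule 1 (h-loss): herlubimvapu → erlubimvapu
  rule 2 (vowel merger): erlubimvapu → erlobimvapo
  rule 3 (vowel merger): erlobimvapo → irlobimvapo
  rule 4 (apocope): irlobimvapo → irlobimvap
  rule 5: no change — irlobimvap
  rule 6 (unconditioned shift): irlobimvap → irrobimvap
  ⇒ Ulkai irrobimvap

irrobimvap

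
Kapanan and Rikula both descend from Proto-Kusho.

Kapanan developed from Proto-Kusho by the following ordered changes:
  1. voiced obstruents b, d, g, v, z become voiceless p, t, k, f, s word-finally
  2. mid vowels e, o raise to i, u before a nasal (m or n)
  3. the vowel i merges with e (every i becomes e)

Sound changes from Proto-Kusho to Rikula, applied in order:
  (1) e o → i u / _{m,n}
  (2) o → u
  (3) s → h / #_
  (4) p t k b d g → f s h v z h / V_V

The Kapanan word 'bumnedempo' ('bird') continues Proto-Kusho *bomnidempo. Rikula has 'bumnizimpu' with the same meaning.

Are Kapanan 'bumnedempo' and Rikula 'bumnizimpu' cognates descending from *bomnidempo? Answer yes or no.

yes

Derive the expected Rikula reflex of *bomnidempo:
Rikula: *bomnidempo
  bomnidempo → bumnidimpo   [pre-nasal raising]
  bumnidimpo → bumnidimpu   [vowel merger]
  bumnidimpu (rule 3 does not apply)
  bumnidimpu → bumnizimpu   [intervocalic lenition]
  giving Rikula bumnizimpu.
Rikula 'bumnizimpu' matches the regular reflex exactly, so the pair is cognate.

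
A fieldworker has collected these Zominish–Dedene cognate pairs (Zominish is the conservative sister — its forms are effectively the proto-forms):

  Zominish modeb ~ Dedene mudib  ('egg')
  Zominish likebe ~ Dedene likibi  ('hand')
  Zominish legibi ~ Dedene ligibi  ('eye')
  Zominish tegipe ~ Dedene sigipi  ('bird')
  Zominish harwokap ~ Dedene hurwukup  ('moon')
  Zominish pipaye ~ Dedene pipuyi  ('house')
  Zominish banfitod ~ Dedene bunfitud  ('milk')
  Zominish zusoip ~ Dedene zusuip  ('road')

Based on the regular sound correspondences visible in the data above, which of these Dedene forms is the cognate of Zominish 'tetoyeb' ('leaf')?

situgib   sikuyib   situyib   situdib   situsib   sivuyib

tegipe ~ sigipi — Zominish t corresponds to Dedene s word-initially before a front vowel.
legibi ~ ligibi, tegipe ~ sigipi — Zominish e corresponds to Dedene i after a consonant, before a consonant other than r, m, n, p, b, f, v.
modeb ~ mudib, harwokap ~ hurwukup — Zominish o corresponds to Dedene u after a consonant, before a consonant other than r, m, n, p, b, f, v.
modeb ~ mudib, likebe ~ likibi — Zominish e corresponds to Dedene i after a consonant, before a labial obstruent.
Applying these to Zominish 'tetoyeb':
  tetoyeb → setoyeb   (t→s word-initially before a front vowel)
  setoyeb → sitoyeb   (e→i after a consonant, before a consonant other than r, m, n, p, b, f, v)
  sitoyeb → situyeb   (o→u after a consonant, before a consonant other than r, m, n, p, b, f, v)
  situyeb → situyib   (e→i after a consonant, before a labial obstruent)
So the Dedene cognate is 'situyib'.

situyib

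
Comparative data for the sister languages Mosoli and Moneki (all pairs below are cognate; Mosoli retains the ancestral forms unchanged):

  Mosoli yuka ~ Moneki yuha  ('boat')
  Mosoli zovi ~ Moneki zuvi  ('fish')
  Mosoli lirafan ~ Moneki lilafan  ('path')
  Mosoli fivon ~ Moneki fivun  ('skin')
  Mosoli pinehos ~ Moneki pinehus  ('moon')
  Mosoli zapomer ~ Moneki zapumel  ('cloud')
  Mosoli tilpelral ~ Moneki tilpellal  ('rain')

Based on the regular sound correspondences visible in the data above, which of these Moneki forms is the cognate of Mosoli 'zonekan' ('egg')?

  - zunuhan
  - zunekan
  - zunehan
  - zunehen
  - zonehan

fivon ~ fivun — Mosoli o corresponds to Moneki u after a consonant, before a nasal.
yuka ~ yuha — Mosoli k corresponds to Moneki h between vowels (before a back vowel).
Applying these to Mosoli 'zonekan':
  zonekan → zunekan   (o→u after a consonant, before a nasal)
  zunekan → zunehan   (k→h between vowels (before a back vowel))
So the Moneki cognate is 'zunehan'.

zunehan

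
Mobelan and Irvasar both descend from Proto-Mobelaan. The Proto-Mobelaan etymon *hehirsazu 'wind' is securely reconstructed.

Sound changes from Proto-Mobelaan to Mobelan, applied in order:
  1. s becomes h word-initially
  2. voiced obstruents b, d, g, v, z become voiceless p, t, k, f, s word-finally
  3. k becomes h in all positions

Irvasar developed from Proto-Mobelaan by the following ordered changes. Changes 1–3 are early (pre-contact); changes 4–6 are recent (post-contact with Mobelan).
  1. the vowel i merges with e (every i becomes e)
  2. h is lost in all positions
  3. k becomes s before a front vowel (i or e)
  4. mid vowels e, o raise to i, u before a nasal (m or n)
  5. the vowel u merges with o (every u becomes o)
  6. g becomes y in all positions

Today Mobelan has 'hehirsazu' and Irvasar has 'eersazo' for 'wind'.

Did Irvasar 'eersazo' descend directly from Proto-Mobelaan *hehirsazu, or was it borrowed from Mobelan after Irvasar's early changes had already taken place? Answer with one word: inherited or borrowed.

inherited

If inherited, *hehirsazu would pass through all of Irvasar's changes:
Irvasar: *hehirsazu
  hehirsazu → hehersazu   [vowel merger]
  hehersazu → eersazu   [h-loss]
  eersazu (rule 3 does not apply)
  eersazu (rule 4 does not apply)
  eersazu → eersazo   [vowel merger]
  eersazo (rule 6 does not apply)
  giving Irvasar eersazo.
If borrowed from Mobelan 'hehirsazu' after the early changes, it would undergo only the recent ones:
  rule 4 (pre-nasal raising): no change (hehirsazu)
  rule 5 (vowel merger): hehirsazu → hehirsazo
  rule 6 (unconditioned shift): no change (hehirsazo)
  ⇒ as a loan: hehirsazo
Irvasar 'eersazo' matches the inherited outcome exactly, so it is an inherited cognate, not a loan.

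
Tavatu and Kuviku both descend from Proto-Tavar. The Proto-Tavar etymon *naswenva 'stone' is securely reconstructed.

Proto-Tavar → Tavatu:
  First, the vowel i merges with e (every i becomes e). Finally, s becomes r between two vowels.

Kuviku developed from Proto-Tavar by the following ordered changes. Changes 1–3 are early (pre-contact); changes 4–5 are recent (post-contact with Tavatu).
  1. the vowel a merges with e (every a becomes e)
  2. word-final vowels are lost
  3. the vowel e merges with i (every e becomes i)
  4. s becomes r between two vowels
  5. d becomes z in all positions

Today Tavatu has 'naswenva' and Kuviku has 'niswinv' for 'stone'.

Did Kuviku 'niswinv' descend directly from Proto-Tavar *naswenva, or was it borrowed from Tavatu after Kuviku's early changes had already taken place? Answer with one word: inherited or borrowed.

inherited

If inherited, *naswenva would pass through all of Kuviku's changes:
Kuviku: *naswenva > neswenve > neswenv > niswinv  (by vowel merger, apocope, vowel merger)
If borrowed from Tavatu 'naswenva' after the early changes, it would undergo only the recent ones:
  rule 4 (rhotacism): no change (naswenva)
  rule 5 (unconditioned shift): no change (naswenva)
  ⇒ as a loan: naswenva
Kuviku 'niswinv' matches the inherited outcome exactly, so it is an inherited cognate, not a loan.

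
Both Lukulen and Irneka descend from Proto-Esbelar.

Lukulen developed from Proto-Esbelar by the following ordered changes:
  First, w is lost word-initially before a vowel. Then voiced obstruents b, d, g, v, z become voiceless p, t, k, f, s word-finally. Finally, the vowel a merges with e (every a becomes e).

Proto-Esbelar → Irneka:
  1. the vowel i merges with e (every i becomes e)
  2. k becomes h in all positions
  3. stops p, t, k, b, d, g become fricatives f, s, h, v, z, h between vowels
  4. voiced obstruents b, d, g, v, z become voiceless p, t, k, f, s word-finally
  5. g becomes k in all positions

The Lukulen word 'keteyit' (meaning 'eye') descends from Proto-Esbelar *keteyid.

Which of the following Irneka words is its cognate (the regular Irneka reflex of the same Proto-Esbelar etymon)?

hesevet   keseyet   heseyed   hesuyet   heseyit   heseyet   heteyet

Irneka: *keteyid
  keteyid → keteyed   [vowel merger]
  keteyed → heteyed   [unconditioned shift]
  heteyed → heseyed   [intervocalic lenition]
  heseyed → heseyet   [final devoicing]
  heseyet (rule 5 does not apply)
  giving Irneka heseyet.

heseyet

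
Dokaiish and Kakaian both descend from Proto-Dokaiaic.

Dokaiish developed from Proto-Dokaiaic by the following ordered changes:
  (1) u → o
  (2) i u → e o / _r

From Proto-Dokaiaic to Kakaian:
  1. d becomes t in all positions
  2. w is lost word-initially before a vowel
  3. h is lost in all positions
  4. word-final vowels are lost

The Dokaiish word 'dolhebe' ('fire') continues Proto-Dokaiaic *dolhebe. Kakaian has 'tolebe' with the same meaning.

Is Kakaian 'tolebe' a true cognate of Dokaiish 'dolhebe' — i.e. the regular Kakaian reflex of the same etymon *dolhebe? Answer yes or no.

no

Derive the expected Kakaian reflex of *dolhebe:
Kakaian: *dolhebe
  dolhebe → tolhebe   [unconditioned shift]
  tolhebe (rule 2 does not apply)
  tolhebe → tolebe   [h-loss]
  tolebe → toleb   [apocope]
  giving Kakaian toleb.
The regular Kakaian reflex would be 'toleb', but the attested form is 'tolebe'. The correspondence is irregular, so they are not cognates (the Kakaian form has a different source).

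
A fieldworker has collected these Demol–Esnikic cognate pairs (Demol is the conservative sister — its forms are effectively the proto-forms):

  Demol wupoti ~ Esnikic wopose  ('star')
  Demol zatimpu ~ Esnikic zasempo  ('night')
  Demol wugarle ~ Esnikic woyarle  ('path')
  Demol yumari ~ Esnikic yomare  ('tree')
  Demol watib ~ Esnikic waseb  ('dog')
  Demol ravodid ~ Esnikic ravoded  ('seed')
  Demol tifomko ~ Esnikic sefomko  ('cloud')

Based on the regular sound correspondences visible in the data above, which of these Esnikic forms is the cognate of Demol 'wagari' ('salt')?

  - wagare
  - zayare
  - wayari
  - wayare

wayare

wugarle ~ woyarle — Demol g corresponds to Esnikic y between vowels (before a back vowel).
wupoti ~ wopose, yumari ~ yomare — Demol i corresponds to Esnikic e word-finally.
Applying these to Demol 'wagari':
  wagari → wayari   (g→y between vowels (before a back vowel))
  wayari → wayare   (i→e word-finally)
So the Esnikic cognate is 'wayare'.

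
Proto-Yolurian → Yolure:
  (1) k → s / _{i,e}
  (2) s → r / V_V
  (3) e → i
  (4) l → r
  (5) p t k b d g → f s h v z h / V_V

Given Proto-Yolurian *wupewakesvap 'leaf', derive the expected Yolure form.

wufiwarisvap

Yolure: start from *wupewakesvap.
  rule 1 (palatalisation): wupewakesvap → wupewasesvap
  rule 2 (rhotacism): wupewasesvap → wupewaresvap
  rule 3 (vowel merger): wupewaresvap → wupiwarisvap
  rule 4: no change — wupiwarisvap
  rule 5 (intervocalic lenition): wupiwarisvap → wufiwarisvap
  ⇒ Yolure wufiwarisvap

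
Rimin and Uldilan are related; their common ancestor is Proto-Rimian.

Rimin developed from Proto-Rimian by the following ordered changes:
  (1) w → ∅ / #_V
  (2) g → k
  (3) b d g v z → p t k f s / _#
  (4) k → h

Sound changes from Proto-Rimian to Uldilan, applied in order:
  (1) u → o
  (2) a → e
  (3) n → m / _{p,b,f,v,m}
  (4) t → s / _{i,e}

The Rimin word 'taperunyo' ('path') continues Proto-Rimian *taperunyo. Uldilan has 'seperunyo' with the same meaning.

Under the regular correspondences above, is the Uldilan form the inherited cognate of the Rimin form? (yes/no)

Derive the expected Uldilan reflex of *taperunyo:
Uldilan: *taperunyo
  taperunyo → taperonyo   [vowel merger]
  taperonyo → teperonyo   [vowel merger]
  teperonyo (rule 3 does not apply)
  teperonyo → seperonyo   [palatalisation]
  giving Uldilan seperonyo.
The regular Uldilan reflex would be 'seperonyo', but the attested form is 'seperunyo'. The correspondence is irregular, so they are not cognates (the Uldilan form has a different source).

no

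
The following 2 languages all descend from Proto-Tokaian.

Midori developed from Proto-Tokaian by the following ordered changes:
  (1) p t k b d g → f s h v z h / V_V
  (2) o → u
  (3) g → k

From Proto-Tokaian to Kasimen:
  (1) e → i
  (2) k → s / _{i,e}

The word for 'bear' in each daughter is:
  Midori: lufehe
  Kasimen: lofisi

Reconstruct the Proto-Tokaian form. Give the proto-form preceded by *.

*lofeke

Position 4: Midori has e, Kasimen has i. Midori preserves e here (none of its changes turn any other segment into e), so the proto-segment is *e.
Position 2: Midori has u, Kasimen has o. Kasimen preserves o here (none of its changes turn any other segment into o), so the proto-segment is *o.
Continuing position by position gives *lofeke; check it forward:
Midori: *lofeke
  lofeke → lofehe   [intervocalic lenition]
  lofehe → lufehe   [vowel merger]
  lufehe (rule 3 does not apply)
  giving Midori lufehe.
Kasimen: start from *lofeke.
  rule 1 (vowel merger): lofeke → lofiki
  rule 2 (palatalisation): lofiki → lofisi
  ⇒ Kasimen lofisi
*lofeke is the unique common source.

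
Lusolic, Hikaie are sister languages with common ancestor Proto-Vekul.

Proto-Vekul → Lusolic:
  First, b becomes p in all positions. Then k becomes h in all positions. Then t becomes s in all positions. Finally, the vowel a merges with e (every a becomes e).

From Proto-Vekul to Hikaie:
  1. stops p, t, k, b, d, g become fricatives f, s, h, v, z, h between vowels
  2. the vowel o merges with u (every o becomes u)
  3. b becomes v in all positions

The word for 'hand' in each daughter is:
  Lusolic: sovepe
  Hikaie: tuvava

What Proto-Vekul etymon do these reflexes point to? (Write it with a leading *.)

Position 4: Lusolic has e, Hikaie has a. Hikaie preserves a here (none of its changes turn any other segment into a), so the proto-segment is *a.
Position 5: Lusolic has p, Hikaie has v. Taking the neighbouring segments as reconstructed: Lusolic p could go back to *p or *b; Hikaie v could go back to *b or *v — the one source consistent with every daughter is *b.
Position 1: Lusolic has s, Hikaie has t. Hikaie preserves t here (none of its changes turn any other segment into t), so the proto-segment is *t.
This points to *tovaba. Verify forward in each daughter:
Lusolic: *tovaba > tovapa > sovapa > sovepe  (by unconditioned shift, unconditioned shift, vowel merger)
Hikaie: start from *tovaba.
  rule 1 (intervocalic lenition): tovaba → tovava
  rule 2 (vowel merger): tovava → tuvava
  rule 3: no change — tuvava
  ⇒ Hikaie tuvava
No other proto-form is consistent with every reflex, so the reconstruction is *tovaba.

*tovaba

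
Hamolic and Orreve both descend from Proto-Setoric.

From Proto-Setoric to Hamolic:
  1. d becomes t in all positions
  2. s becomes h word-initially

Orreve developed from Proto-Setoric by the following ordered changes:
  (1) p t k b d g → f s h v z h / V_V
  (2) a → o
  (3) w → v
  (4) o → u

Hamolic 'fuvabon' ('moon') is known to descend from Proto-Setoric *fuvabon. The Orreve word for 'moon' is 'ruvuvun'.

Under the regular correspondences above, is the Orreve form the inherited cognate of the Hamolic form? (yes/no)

no

Derive the expected Orreve reflex of *fuvabon:
Orreve: *fuvabon
  fuvabon → fuvavon   [intervocalic lenition]
  fuvavon → fuvovon   [vowel merger]
  fuvovon (rule 3 does not apply)
  fuvovon → fuvuvun   [vowel merger]
  giving Orreve fuvuvun.
The regular Orreve reflex would be 'fuvuvun', but the attested form is 'ruvuvun'. The correspondence is irregular, so they are not cognates (the Orreve form has a different source).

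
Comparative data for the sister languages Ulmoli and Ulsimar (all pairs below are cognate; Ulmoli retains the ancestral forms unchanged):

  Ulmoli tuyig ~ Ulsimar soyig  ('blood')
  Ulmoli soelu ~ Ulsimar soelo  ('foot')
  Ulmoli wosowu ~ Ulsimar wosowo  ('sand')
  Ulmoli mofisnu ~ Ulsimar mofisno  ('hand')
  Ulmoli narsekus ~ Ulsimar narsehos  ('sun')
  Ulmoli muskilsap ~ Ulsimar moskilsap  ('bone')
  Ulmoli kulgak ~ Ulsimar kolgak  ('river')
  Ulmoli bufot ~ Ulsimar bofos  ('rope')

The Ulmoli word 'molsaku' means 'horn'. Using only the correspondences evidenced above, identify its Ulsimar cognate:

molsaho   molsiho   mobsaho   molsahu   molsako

narsekus ~ narsehos — Ulmoli k corresponds to Ulsimar h between vowels (before a back vowel).
soelu ~ soelo, wosowu ~ wosowo — Ulmoli u corresponds to Ulsimar o word-finally.
Applying these to Ulmoli 'molsaku':
  molsaku → molsahu   (k→h between vowels (before a back vowel))
  molsahu → molsaho   (u→o word-finally)
So the Ulsimar cognate is 'molsaho'.

molsaho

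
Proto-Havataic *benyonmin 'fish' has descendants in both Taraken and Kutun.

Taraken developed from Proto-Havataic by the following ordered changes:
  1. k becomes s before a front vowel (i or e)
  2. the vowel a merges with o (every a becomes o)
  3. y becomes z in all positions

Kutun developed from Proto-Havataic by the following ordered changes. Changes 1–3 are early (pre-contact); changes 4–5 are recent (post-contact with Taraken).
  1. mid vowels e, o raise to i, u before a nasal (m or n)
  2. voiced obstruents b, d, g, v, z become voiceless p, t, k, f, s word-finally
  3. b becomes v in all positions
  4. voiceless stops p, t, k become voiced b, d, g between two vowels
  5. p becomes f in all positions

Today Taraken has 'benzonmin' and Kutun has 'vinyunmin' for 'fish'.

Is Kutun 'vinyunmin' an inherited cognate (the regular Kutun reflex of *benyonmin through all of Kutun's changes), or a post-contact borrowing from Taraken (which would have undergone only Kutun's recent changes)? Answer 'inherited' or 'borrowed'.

If inherited, *benyonmin would pass through all of Kutun's changes:
Kutun: *benyonmin > binyunmin > vinyunmin  (by pre-nasal raising, unconditioned shift)
If borrowed from Taraken 'benzonmin' after the early changes, it would undergo only the recent ones:
  rule 4 (intervocalic voicing): no change (benzonmin)
  rule 5 (unconditioned shift): no change (benzonmin)
  ⇒ as a loan: benzonmin
Kutun 'vinyunmin' matches the inherited outcome exactly, so it is an inherited cognate, not a loan.

inherited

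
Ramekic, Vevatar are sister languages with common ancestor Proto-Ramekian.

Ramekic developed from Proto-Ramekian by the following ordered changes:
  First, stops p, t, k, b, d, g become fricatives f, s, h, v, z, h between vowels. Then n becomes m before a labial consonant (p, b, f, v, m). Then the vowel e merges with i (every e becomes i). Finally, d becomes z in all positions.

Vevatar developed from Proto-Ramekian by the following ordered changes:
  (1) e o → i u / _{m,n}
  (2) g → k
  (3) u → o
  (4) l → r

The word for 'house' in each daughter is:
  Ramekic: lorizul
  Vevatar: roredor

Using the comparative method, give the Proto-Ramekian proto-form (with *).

Position 1: Ramekic has l, Vevatar has r. Ramekic preserves l here (none of its changes turn any other segment into l), so the proto-segment is *l.
Position 6: Ramekic has u, Vevatar has o. Ramekic preserves u here (none of its changes turn any other segment into u), so the proto-segment is *u.
This points to *loredul. Verify forward in each daughter:
Ramekic: start from *loredul.
  rule 1 (intervocalic lenition): loredul → lorezul
  rule 2: no change — lorezul
  rule 3 (vowel merger): lorezul → lorizul
  rule 4: no change — lorizul
  ⇒ Ramekic lorizul
Vevatar: *loredul
  loredul (rule 1 does not apply)
  loredul (rule 2 does not apply)
  loredul → loredol   [vowel merger]
  loredol → roredor   [unconditioned shift]
  giving Vevatar roredor.
Only *loredul yields all of Ramekic lorizul, Vevatar roredor.

*loredul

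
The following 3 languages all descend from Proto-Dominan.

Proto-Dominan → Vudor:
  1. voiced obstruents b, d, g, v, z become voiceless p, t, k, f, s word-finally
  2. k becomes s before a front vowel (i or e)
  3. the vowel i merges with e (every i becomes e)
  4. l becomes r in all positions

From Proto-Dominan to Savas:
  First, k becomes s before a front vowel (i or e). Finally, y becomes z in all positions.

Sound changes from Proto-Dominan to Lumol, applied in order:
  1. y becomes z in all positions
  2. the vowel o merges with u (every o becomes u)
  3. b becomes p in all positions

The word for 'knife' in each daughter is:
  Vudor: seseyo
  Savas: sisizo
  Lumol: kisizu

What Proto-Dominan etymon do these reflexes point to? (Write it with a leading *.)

*kisiyo

Position 5: Vudor has y, Savas has z, Lumol has z. Vudor preserves y here (none of its changes turn any other segment into y), so the proto-segment is *y.
Position 6: Vudor has o, Savas has o, Lumol has u. Vudor preserves o here (none of its changes turn any other segment into o), so the proto-segment is *o.
Position 2: Vudor has e, Savas has i, Lumol has i. Savas preserves i here (none of its changes turn any other segment into i), so the proto-segment is *i.
Verify the candidate proto-form against each daughter:
Vudor: *kisiyo > sisiyo > seseyo  (by palatalisation, vowel merger)
Savas: start from *kisiyo.
  rule 1 (palatalisation): kisiyo → sisiyo
  rule 2 (unconditioned shift): sisiyo → sisizo
  ⇒ Savas sisizo
Lumol: start from *kisiyo.
  rule 1 (unconditioned shift): kisiyo → kisizo
  rule 2 (vowel merger): kisizo → kisizu
  rule 3: no change — kisizu
  ⇒ Lumol kisizu
*kisiyo is the unique common source.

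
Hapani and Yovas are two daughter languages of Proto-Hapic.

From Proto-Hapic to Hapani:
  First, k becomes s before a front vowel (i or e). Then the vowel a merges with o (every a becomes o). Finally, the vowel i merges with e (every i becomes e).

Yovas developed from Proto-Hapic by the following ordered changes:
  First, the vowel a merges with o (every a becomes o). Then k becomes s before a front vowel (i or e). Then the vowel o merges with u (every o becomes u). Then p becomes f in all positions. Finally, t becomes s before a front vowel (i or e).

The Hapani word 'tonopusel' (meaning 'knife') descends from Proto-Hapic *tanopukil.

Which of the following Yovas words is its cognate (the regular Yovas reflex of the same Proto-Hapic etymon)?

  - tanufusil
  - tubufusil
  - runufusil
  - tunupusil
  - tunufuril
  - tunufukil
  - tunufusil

Yovas: *tanopukil > tonopukil > tonopusil > tunupusil > tunufusil  (by vowel merger, palatalisation, vowel merger, unconditioned shift)

tunufusil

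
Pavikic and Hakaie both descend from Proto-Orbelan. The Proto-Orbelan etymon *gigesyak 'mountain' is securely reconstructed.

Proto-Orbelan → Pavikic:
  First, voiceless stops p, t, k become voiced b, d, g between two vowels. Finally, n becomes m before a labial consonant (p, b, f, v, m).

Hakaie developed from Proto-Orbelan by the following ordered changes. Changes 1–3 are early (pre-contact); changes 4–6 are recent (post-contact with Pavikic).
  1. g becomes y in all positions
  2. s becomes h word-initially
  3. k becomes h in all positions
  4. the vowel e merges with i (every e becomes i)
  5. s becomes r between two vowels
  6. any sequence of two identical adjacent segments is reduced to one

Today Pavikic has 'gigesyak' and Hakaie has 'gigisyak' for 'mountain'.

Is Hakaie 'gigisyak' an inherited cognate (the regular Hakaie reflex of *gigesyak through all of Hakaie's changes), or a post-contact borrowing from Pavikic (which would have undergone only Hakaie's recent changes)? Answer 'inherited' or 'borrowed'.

If inherited, *gigesyak would pass through all of Hakaie's changes:
Hakaie: start from *gigesyak.
  rule 1 (unconditioned shift): gigesyak → yiyesyak
  rule 2: no change — yiyesyak
  rule 3 (unconditioned shift): yiyesyak → yiyesyah
  rule 4 (vowel merger): yiyesyah → yiyisyah
  rule 5: no change — yiyisyah
  rule 6: no change — yiyisyah
  ⇒ Hakaie yiyisyah
If borrowed from Pavikic 'gigesyak' after the early changes, it would undergo only the recent ones:
  rule 4 (vowel merger): gigesyak → gigisyak
  rule 5 (rhotacism): no change (gigisyak)
  rule 6 (degemination): no change (gigisyak)
  ⇒ as a loan: gigisyak
Hakaie 'gigisyak' matches the loan outcome 'gigisyak', not the inherited 'yiyisyah' — it skipped the early Hakaie changes, so it was borrowed from Pavikic.

borrowed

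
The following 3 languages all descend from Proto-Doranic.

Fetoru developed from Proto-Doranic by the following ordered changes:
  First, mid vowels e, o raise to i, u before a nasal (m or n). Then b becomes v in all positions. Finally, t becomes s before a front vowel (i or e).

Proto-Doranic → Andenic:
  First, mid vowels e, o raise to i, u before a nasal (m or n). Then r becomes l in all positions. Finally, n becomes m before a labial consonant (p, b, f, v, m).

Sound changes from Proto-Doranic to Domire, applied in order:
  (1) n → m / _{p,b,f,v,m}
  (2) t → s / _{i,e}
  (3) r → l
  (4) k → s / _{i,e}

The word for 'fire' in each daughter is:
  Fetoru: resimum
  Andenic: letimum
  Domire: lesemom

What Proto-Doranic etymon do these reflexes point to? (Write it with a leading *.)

Position 3: Fetoru has s, Andenic has t, Domire has s. Andenic preserves t here (none of its changes turn any other segment into t), so the proto-segment is *t.
Position 4: Fetoru has i, Andenic has i, Domire has e. Domire preserves e here (none of its changes turn any other segment into e), so the proto-segment is *e.
Position 1: Fetoru has r, Andenic has l, Domire has l. Fetoru preserves r here (none of its changes turn any other segment into r), so the proto-segment is *r.
This points to *retemom. Verify forward in each daughter:
Fetoru: *retemom
  retemom → retimum   [pre-nasal raising]
  retimum (rule 2 does not apply)
  retimum → resimum   [palatalisation]
  giving Fetoru resimum.
Andenic: *retemom
  retemom → retimum   [pre-nasal raising]
  retimum → letimum   [unconditioned shift]
  letimum (rule 3 does not apply)
  giving Andenic letimum.
Domire: *retemom > resemom > lesemom  (by palatalisation, unconditioned shift)
Only *retemom yields all of Fetoru resimum, Andenic letimum, Domire lesemom.

*retemom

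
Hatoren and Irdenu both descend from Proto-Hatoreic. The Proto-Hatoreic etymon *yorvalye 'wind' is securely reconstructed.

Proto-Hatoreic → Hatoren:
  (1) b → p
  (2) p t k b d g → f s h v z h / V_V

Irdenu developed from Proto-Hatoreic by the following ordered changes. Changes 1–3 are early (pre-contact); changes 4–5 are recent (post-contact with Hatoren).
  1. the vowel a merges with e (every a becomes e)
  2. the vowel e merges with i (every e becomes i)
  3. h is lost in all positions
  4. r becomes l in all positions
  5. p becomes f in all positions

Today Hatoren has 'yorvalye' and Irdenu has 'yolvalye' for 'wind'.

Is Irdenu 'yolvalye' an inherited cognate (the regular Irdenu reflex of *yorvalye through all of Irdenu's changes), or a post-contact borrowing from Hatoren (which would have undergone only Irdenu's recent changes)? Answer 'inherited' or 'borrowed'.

If inherited, *yorvalye would pass through all of Irdenu's changes:
Irdenu: *yorvalye
  yorvalye → yorvelye   [vowel merger]
  yorvelye → yorvilyi   [vowel merger]
  yorvilyi (rule 3 does not apply)
  yorvilyi → yolvilyi   [unconditioned shift]
  yolvilyi (rule 5 does not apply)
  giving Irdenu yolvilyi.
If borrowed from Hatoren 'yorvalye' after the early changes, it would undergo only the recent ones:
  rule 4 (unconditioned shift): yorvalye → yolvalye
  rule 5 (unconditioned shift): no change (yolvalye)
  ⇒ as a loan: yolvalye
Irdenu 'yolvalye' matches the loan outcome 'yolvalye', not the inherited 'yolvilyi' — it skipped the early Irdenu changes, so it was borrowed from Hatoren.

borrowed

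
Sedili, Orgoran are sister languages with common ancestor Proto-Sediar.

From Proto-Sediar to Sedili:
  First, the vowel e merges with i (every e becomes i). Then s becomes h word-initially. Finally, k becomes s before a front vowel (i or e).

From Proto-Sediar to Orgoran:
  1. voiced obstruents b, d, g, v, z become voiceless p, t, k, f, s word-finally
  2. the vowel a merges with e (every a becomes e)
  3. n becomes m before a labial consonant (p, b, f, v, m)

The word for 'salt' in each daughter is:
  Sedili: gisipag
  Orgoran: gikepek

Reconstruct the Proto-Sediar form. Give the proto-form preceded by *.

Position 4: Sedili has i, Orgoran has e. Taking the neighbouring segments as reconstructed: Sedili i could go back to *e or *i; Orgoran e could go back to *a or *e — the one source consistent with every daughter is *e.
Position 3: Sedili has s, Orgoran has k. Taking the neighbouring segments as reconstructed: Sedili s could go back to *k or *s; Orgoran k can only go back to *k — the one source consistent with every daughter is *k.
Position 7: Sedili has g, Orgoran has k. Sedili preserves g here (none of its changes turn any other segment into g), so the proto-segment is *g.
Verify the candidate proto-form against each daughter:
Sedili: *gikepag
  gikepag → gikipag   [vowel merger]
  gikipag (rule 2 does not apply)
  gikipag → gisipag   [palatalisation]
  giving Sedili gisipag.
Orgoran: *gikepag > gikepak > gikepek  (by final devoicing, vowel merger)
Only *gikepag yields all of Sedili gisipag, Orgoran gikepek.

*gikepag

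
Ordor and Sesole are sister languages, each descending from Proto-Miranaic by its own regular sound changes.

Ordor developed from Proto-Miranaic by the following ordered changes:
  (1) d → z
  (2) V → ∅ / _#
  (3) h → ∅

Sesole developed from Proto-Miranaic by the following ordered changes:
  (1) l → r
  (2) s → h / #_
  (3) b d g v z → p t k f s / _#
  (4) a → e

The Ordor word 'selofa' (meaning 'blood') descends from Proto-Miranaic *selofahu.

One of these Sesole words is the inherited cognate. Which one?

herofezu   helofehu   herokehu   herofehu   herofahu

herofehu

Sesole: *selofahu > serofahu > herofahu > herofehu  (by unconditioned shift, debuccalisation, vowel merger)
Among the options, 'herofehu' alone shows every Sesole change applied in order.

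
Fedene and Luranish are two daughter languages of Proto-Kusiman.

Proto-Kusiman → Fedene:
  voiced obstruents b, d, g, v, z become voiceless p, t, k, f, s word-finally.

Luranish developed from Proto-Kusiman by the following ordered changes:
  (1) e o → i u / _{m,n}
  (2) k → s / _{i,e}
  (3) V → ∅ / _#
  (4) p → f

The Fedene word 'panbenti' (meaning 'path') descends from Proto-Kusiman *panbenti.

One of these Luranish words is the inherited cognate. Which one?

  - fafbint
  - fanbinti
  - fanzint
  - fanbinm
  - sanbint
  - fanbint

fanbint

Luranish: *panbenti
  panbenti → panbinti   [pre-nasal raising]
  panbinti (rule 2 does not apply)
  panbinti → panbint   [apocope]
  panbint → fanbint   [unconditioned shift]
  giving Luranish fanbint.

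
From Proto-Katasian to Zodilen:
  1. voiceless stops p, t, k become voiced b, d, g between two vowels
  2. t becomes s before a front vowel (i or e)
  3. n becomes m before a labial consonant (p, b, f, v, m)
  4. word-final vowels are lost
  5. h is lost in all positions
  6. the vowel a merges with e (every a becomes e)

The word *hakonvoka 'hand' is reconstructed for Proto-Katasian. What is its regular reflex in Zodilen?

egomvog

Zodilen: *hakonvoka > hagonvoga > hagomvoga > hagomvog > agomvog > egomvog  (by intervocalic voicing, nasal place assimilation, apocope, h-loss, vowel merger)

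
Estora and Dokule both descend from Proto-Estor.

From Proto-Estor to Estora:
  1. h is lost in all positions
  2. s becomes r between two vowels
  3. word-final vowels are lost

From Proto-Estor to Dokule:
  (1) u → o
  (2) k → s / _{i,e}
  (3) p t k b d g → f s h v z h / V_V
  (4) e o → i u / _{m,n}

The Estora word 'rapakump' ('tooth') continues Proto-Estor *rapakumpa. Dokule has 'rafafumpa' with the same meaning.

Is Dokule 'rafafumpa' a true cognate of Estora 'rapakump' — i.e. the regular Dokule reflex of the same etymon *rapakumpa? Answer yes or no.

Derive the expected Dokule reflex of *rapakumpa:
Dokule: *rapakumpa
  rapakumpa → rapakompa   [vowel merger]
  rapakompa (rule 2 does not apply)
  rapakompa → rafahompa   [intervocalic lenition]
  rafahompa → rafahumpa   [pre-nasal raising]
  giving Dokule rafahumpa.
The regular Dokule reflex would be 'rafahumpa', but the attested form is 'rafafumpa'. The correspondence is irregular, so they are not cognates (the Dokule form has a different source).

no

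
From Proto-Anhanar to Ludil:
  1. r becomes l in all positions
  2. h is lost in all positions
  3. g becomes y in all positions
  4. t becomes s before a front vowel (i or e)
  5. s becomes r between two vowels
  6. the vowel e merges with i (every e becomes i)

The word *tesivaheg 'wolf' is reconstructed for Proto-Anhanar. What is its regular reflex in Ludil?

sirivaiy

Ludil: *tesivaheg > tesivaeg > tesivaey > sesivaey > serivaey > sirivaiy  (by h-loss, unconditioned shift, palatalisation, rhotacism, vowel merger)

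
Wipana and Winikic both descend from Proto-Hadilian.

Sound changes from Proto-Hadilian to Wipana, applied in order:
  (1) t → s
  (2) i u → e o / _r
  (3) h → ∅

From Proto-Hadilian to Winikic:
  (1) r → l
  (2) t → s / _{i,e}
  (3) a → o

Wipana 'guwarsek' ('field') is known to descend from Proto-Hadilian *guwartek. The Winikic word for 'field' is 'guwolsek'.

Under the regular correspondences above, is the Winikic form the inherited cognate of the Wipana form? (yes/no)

Derive the expected Winikic reflex of *guwartek:
Winikic: *guwartek > guwaltek > guwalsek > guwolsek  (by unconditioned shift, palatalisation, vowel merger)
Winikic 'guwolsek' matches the regular reflex exactly, so the pair is cognate.

yes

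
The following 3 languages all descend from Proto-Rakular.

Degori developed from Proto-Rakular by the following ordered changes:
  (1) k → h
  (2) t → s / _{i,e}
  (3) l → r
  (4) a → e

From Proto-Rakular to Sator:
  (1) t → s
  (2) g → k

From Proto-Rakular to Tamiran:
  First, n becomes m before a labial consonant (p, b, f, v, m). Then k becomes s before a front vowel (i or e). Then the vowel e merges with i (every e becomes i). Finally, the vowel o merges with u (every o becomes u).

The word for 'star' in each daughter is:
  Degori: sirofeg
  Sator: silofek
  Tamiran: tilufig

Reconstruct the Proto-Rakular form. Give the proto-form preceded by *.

Position 7: Degori has g, Sator has k, Tamiran has g. Degori preserves g here (none of its changes turn any other segment into g), so the proto-segment is *g.
Position 1: Degori has s, Sator has s, Tamiran has t. Tamiran preserves t here (none of its changes turn any other segment into t), so the proto-segment is *t.
Position 6: Degori has e, Sator has e, Tamiran has i. Sator preserves e here (none of its changes turn any other segment into e), so the proto-segment is *e.
Verify the candidate proto-form against each daughter:
Degori: start from *tilofeg.
  rule 1: no change — tilofeg
  rule 2 (palatalisation): tilofeg → silofeg
  rule 3 (unconditioned shift): silofeg → sirofeg
  rule 4: no change — sirofeg
  ⇒ Degori sirofeg
Sator: start from *tilofeg.
  rule 1 (unconditioned shift): tilofeg → silofeg
  rule 2 (unconditioned shift): silofeg → silofek
  ⇒ Sator silofek
Tamiran: start from *tilofeg.
  rule 1: no change — tilofeg
  rule 2: no change — tilofeg
  rule 3 (vowel merger): tilofeg → tilofig
  rule 4 (vowel merger): tilofig → tilufig
  ⇒ Tamiran tilufig
No other proto-form is consistent with every reflex, so the reconstruction is *tilofeg.

*tilofeg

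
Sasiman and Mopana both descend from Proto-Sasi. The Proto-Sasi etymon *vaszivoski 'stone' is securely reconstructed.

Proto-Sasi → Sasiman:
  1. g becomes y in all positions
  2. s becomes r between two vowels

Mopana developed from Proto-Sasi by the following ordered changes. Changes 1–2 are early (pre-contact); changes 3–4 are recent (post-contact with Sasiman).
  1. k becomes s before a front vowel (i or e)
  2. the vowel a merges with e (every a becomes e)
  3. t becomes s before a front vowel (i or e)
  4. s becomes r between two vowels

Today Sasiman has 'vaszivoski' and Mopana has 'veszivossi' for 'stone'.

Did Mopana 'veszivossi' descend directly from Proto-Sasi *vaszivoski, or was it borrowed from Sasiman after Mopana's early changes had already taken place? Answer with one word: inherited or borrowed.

inherited

If inherited, *vaszivoski would pass through all of Mopana's changes:
Mopana: *vaszivoski
  vaszivoski → vaszivossi   [palatalisation]
  vaszivossi → veszivossi   [vowel merger]
  veszivossi (rule 3 does not apply)
  veszivossi (rule 4 does not apply)
  giving Mopana veszivossi.
If borrowed from Sasiman 'vaszivoski' after the early changes, it would undergo only the recent ones:
  rule 3 (palatalisation): no change (vaszivoski)
  rule 4 (rhotacism): no change (vaszivoski)
  ⇒ as a loan: vaszivoski
Mopana 'veszivossi' matches the inherited outcome exactly, so it is an inherited cognate, not a loan.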